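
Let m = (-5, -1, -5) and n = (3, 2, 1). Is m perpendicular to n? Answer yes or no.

no

m · n = (-5)·3 + (-1)·2 + (-5)·1 = -15 - 2 - 5 = -22
Nonzero, so the vectors are not orthogonal.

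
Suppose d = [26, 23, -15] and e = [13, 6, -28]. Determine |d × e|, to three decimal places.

i: 23·(-28) - (-15)·6 = -644 - (-90) = -554
j: (-15)·13 - 26·(-28) = -195 - (-728) = 533
k: 26·6 - 23·13 = 156 - 299 = -143
d × e = (-554, 533, -143)
|d × e| = √((-554)² + 533² + (-143)²) = √611454 ≈ 781.9552

781.955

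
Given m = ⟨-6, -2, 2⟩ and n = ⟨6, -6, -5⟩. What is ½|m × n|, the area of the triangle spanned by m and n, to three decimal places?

i: (-2)·(-5) - 2·(-6) = 10 - (-12) = 22
j: 2·6 - (-6)·(-5) = 12 - 30 = -18
k: (-6)·(-6) - (-2)·6 = 36 - (-12) = 48
m × n = (22, -18, 48)
|m × n| = √(22² + (-18)² + 48²) = √3112 ≈ 55.7853
area = ½ · 55.7853 ≈ 27.893

27.893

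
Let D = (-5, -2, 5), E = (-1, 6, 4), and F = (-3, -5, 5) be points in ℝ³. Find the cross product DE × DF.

(-3, -2, -28)

DE = (4, 8, -1)
DF = (2, -3, 0)
i: 8·0 - (-1)·(-3) = 0 - 3 = -3
j: (-1)·2 - 4·0 = -2 - 0 = -2
k: 4·(-3) - 8·2 = -12 - 16 = -28
DE × DF = (-3, -2, -28)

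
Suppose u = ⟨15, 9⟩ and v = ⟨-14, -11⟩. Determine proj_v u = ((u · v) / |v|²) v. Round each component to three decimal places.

(13.647, 10.722)

u · v = 15·(-14) + 9·(-11) = -210 - 99 = -309
|v|² = 196 + 121 = 317
proj_v u = (-309/317) · (-14, -11) ≈ (13.647, 10.722)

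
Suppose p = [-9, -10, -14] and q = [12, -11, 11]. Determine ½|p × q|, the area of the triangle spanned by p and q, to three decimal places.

i: (-10)·11 - (-14)·(-11) = -110 - 154 = -264
j: (-14)·12 - (-9)·11 = -168 - (-99) = -69
k: (-9)·(-11) - (-10)·12 = 99 - (-120) = 219
p × q = (-264, -69, 219)
|p × q| = √((-264)² + (-69)² + 219²) = √122418 ≈ 349.8828
area = ½ · 349.8828 ≈ 174.941

174.941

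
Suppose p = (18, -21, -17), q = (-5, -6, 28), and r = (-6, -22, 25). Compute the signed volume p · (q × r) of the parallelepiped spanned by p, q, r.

q × r:
i: (-6)·25 - 28·(-22) = -150 - (-616) = 466
j: 28·(-6) - (-5)·25 = -168 - (-125) = -43
k: (-5)·(-22) - (-6)·(-6) = 110 - 36 = 74
q × r = (466, -43, 74)
p · (q × r) = 18·466 + (-21)·(-43) + (-17)·74 = 8388 + 903 - 1258 = 8033

8033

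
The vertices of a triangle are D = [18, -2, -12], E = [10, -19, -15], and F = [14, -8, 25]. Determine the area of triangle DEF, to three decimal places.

358.425

DE = (-8, -17, -3),  DF = (-4, -6, 37)
i: (-17)·37 - (-3)·(-6) = -629 - 18 = -647
j: (-3)·(-4) - (-8)·37 = 12 - (-296) = 308
k: (-8)·(-6) - (-17)·(-4) = 48 - 68 = -20
DE × DF = (-647, 308, -20)
|DE × DF| = √513873 ≈ 716.8494
area = ½ · 716.8494 ≈ 358.425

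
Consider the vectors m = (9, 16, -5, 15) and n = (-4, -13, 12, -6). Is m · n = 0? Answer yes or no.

m · n = 9·(-4) + 16·(-13) + (-5)·12 + 15·(-6) = -36 - 208 - 60 - 90 = -394
Nonzero, so the vectors are not orthogonal.

no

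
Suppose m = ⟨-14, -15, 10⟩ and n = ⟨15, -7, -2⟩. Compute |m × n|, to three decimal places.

i: (-15)·(-2) - 10·(-7) = 30 - (-70) = 100
j: 10·15 - (-14)·(-2) = 150 - 28 = 122
k: (-14)·(-7) - (-15)·15 = 98 - (-225) = 323
m × n = (100, 122, 323)
|m × n| = √(100² + 122² + 323²) = √129213 ≈ 359.4621

359.462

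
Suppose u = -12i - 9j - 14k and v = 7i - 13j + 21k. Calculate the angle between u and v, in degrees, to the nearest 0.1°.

119.7

u · v = (-12)·7 + (-9)·(-13) + (-14)·21 = -84 + 117 - 294 = -261
|u|² = 144 + 81 + 196 = 421,  |u| = √421 ≈ 20.518285
|v|² = 49 + 169 + 441 = 659,  |v| = √659 ≈ 25.670995
cos θ = -261 / (20.518285 · 25.670995) ≈ -0.49551
θ = arccos(-0.49551) ≈ 119.7°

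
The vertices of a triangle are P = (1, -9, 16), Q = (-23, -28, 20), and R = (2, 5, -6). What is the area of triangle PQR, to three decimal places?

355.707

PQ = (-24, -19, 4),  PR = (1, 14, -22)
i: (-19)·(-22) - 4·14 = 418 - 56 = 362
j: 4·1 - (-24)·(-22) = 4 - 528 = -524
k: (-24)·14 - (-19)·1 = -336 - (-19) = -317
PQ × PR = (362, -524, -317)
|PQ × PR| = √506109 ≈ 711.4134
area = ½ · 711.4134 ≈ 355.707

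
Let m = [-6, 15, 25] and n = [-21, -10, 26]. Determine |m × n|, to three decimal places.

828.484

i: 15·26 - 25·(-10) = 390 - (-250) = 640
j: 25·(-21) - (-6)·26 = -525 - (-156) = -369
k: (-6)·(-10) - 15·(-21) = 60 - (-315) = 375
m × n = (640, -369, 375)
|m × n| = √(640² + (-369)² + 375²) = √686386 ≈ 828.4842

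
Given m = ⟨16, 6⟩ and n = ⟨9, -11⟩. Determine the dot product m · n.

78

m · n = 16·9 + 6·(-11) = 144 - 66 = 78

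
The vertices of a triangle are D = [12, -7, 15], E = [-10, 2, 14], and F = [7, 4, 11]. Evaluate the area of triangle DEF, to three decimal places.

107.614

DE = (-22, 9, -1),  DF = (-5, 11, -4)
i: 9·(-4) - (-1)·11 = -36 - (-11) = -25
j: (-1)·(-5) - (-22)·(-4) = 5 - 88 = -83
k: (-22)·11 - 9·(-5) = -242 - (-45) = -197
DE × DF = (-25, -83, -197)
|DE × DF| = √46323 ≈ 215.2278
area = ½ · 215.2278 ≈ 107.614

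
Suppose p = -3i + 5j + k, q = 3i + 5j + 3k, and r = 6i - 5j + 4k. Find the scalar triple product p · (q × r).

q × r:
i: 5·4 - 3·(-5) = 20 - (-15) = 35
j: 3·6 - 3·4 = 18 - 12 = 6
k: 3·(-5) - 5·6 = -15 - 30 = -45
q × r = (35, 6, -45)
p · (q × r) = (-3)·35 + 5·6 + 1·(-45) = -105 + 30 - 45 = -120

-120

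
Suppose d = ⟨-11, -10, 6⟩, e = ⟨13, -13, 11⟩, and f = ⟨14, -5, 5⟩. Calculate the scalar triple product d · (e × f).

e × f:
i: (-13)·5 - 11·(-5) = -65 - (-55) = -10
j: 11·14 - 13·5 = 154 - 65 = 89
k: 13·(-5) - (-13)·14 = -65 - (-182) = 117
e × f = (-10, 89, 117)
d · (e × f) = (-11)·(-10) + (-10)·89 + 6·117 = 110 - 890 + 702 = -78

-78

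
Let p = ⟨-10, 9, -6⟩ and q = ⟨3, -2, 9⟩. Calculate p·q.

p · q = (-10)·3 + 9·(-2) + (-6)·9 = -30 - 18 - 54 = -102

-102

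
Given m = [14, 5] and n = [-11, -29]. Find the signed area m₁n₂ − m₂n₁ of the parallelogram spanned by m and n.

-351

14·(-29) - 5·(-11) = -406 - (-55) = -351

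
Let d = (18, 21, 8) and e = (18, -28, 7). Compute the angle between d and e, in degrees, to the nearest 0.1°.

d · e = 18·18 + 21·(-28) + 8·7 = 324 - 588 + 56 = -208
|d|² = 324 + 441 + 64 = 829,  |d| = √829 ≈ 28.792360
|e|² = 324 + 784 + 49 = 1157,  |e| = √1157 ≈ 34.014703
cos θ = -208 / (28.792360 · 34.014703) ≈ -0.21238
θ = arccos(-0.21238) ≈ 102.3°

102.3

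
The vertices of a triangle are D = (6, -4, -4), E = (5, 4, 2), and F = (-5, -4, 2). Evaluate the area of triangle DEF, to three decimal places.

DE = (-1, 8, 6),  DF = (-11, 0, 6)
i: 8·6 - 6·0 = 48 - 0 = 48
j: 6·(-11) - (-1)·6 = -66 - (-6) = -60
k: (-1)·0 - 8·(-11) = 0 - (-88) = 88
DE × DF = (48, -60, 88)
|DE × DF| = √13648 ≈ 116.8247
area = ½ · 116.8247 ≈ 58.412

58.412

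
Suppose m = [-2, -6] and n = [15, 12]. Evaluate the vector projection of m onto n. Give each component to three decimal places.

(-4.146, -3.317)

m · n = (-2)·15 + (-6)·12 = -30 - 72 = -102
|n|² = 225 + 144 = 369
proj_n m = (-102/369) · (15, 12) ≈ (-4.146, -3.317)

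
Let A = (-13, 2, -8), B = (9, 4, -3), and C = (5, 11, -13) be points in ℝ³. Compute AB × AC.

AB = (22, 2, 5)
AC = (18, 9, -5)
i: 2·(-5) - 5·9 = -10 - 45 = -55
j: 5·18 - 22·(-5) = 90 - (-110) = 200
k: 22·9 - 2·18 = 198 - 36 = 162
AB × AC = (-55, 200, 162)

(-55, 200, 162)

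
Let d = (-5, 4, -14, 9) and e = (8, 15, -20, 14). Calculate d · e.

426

d · e = (-5)·8 + 4·15 + (-14)·(-20) + 9·14 = -40 + 60 + 280 + 126 = 426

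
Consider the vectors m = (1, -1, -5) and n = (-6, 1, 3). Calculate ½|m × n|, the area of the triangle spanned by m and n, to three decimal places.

13.766

i: (-1)·3 - (-5)·1 = -3 - (-5) = 2
j: (-5)·(-6) - 1·3 = 30 - 3 = 27
k: 1·1 - (-1)·(-6) = 1 - 6 = -5
m × n = (2, 27, -5)
|m × n| = √(2² + 27² + (-5)²) = √758 ≈ 27.5318
area = ½ · 27.5318 ≈ 13.766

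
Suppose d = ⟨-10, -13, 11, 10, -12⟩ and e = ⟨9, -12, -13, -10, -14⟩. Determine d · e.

-9

d · e = (-10)·9 + (-13)·(-12) + 11·(-13) + 10·(-10) + (-12)·(-14) = -90 + 156 - 143 - 100 + 168 = -9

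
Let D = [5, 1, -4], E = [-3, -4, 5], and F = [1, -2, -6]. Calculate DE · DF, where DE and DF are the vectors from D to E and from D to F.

DE = E − D = (-8, -5, 9)
DF = F − D = (-4, -3, -2)
DE · DF = (-8)·(-4) + (-5)·(-3) + 9·(-2) = 32 + 15 - 18 = 29

29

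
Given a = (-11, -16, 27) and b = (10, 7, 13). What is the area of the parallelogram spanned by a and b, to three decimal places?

i: (-16)·13 - 27·7 = -208 - 189 = -397
j: 27·10 - (-11)·13 = 270 - (-143) = 413
k: (-11)·7 - (-16)·10 = -77 - (-160) = 83
a × b = (-397, 413, 83)
|a × b| = √((-397)² + 413² + 83²) = √335067 ≈ 578.8497

578.850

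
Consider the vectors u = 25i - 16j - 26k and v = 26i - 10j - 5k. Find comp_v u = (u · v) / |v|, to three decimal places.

u · v = 25·26 + (-16)·(-10) + (-26)·(-5) = 650 + 160 + 130 = 940
|v| = √(676 + 100 + 25) = √801 ≈ 28.3019
comp_v u = 940 / √801 ≈ 33.213

33.213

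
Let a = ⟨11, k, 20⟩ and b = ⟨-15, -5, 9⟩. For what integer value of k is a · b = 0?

3

a · b = 11·(-15) + k·(-5) + 20·9 = 15 - 5k
Set equal to 0: -5k = -15, so k = 3.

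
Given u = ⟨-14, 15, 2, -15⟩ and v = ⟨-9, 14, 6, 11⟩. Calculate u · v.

183

u · v = (-14)·(-9) + 15·14 + 2·6 + (-15)·11 = 126 + 210 + 12 - 165 = 183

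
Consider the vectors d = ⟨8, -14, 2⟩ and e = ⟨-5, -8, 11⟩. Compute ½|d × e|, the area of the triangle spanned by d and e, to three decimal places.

i: (-14)·11 - 2·(-8) = -154 - (-16) = -138
j: 2·(-5) - 8·11 = -10 - 88 = -98
k: 8·(-8) - (-14)·(-5) = -64 - 70 = -134
d × e = (-138, -98, -134)
|d × e| = √((-138)² + (-98)² + (-134)²) = √46604 ≈ 215.8796
area = ½ · 215.8796 ≈ 107.940

107.940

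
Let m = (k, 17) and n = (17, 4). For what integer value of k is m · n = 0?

-4

m · n = k·17 + 17·4 = 68 + 17k
Set equal to 0: 17k = -68, so k = -4.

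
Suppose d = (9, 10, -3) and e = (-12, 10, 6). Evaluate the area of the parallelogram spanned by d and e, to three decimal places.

229.181

i: 10·6 - (-3)·10 = 60 - (-30) = 90
j: (-3)·(-12) - 9·6 = 36 - 54 = -18
k: 9·10 - 10·(-12) = 90 - (-120) = 210
d × e = (90, -18, 210)
|d × e| = √(90² + (-18)² + 210²) = √52524 ≈ 229.1812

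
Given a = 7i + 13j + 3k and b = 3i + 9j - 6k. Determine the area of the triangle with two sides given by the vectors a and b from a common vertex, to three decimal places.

59.586

i: 13·(-6) - 3·9 = -78 - 27 = -105
j: 3·3 - 7·(-6) = 9 - (-42) = 51
k: 7·9 - 13·3 = 63 - 39 = 24
a × b = (-105, 51, 24)
|a × b| = √((-105)² + 51² + 24²) = √14202 ≈ 119.1721
area = ½ · 119.1721 ≈ 59.586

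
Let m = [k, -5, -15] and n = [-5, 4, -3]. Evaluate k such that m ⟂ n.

5

m · n = k·(-5) + (-5)·4 + (-15)·(-3) = 25 - 5k
Set equal to 0: -5k = -25, so k = 5.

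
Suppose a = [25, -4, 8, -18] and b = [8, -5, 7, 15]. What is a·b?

6

a · b = 25·8 + (-4)·(-5) + 8·7 + (-18)·15 = 200 + 20 + 56 - 270 = 6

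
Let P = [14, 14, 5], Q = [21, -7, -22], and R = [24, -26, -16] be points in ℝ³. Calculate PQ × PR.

(-639, -123, -70)

PQ = (7, -21, -27)
PR = (10, -40, -21)
i: (-21)·(-21) - (-27)·(-40) = 441 - 1080 = -639
j: (-27)·10 - 7·(-21) = -270 - (-147) = -123
k: 7·(-40) - (-21)·10 = -280 - (-210) = -70
PQ × PR = (-639, -123, -70)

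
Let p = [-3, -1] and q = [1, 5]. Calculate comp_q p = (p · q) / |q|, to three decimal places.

p · q = (-3)·1 + (-1)·5 = -3 - 5 = -8
|q| = √(1 + 25) = √26 ≈ 5.0990
comp_q p = -8 / √26 ≈ -1.569

-1.569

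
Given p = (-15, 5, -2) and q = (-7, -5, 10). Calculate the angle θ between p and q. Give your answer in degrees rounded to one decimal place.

73.4

p · q = (-15)·(-7) + 5·(-5) + (-2)·10 = 105 - 25 - 20 = 60
|p|² = 225 + 25 + 4 = 254,  |p| = √254 ≈ 15.937377
|q|² = 49 + 25 + 100 = 174,  |q| = √174 ≈ 13.190906
cos θ = 60 / (15.937377 · 13.190906) ≈ 0.28540
θ = arccos(0.28540) ≈ 73.4°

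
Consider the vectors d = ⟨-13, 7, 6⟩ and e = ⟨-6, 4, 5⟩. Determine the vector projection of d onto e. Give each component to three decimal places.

(-10.597, 7.065, 8.831)

d · e = (-13)·(-6) + 7·4 + 6·5 = 78 + 28 + 30 = 136
|e|² = 36 + 16 + 25 = 77
proj_e d = (136/77) · (-6, 4, 5) ≈ (-10.597, 7.065, 8.831)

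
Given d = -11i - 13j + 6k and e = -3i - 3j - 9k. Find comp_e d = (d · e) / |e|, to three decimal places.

d · e = (-11)·(-3) + (-13)·(-3) + 6·(-9) = 33 + 39 - 54 = 18
|e| = √(9 + 9 + 81) = √99 ≈ 9.9499
comp_e d = 18 / √99 ≈ 1.809

1.809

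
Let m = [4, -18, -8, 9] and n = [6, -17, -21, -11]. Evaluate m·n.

m · n = 4·6 + (-18)·(-17) + (-8)·(-21) + 9·(-11) = 24 + 306 + 168 - 99 = 399

399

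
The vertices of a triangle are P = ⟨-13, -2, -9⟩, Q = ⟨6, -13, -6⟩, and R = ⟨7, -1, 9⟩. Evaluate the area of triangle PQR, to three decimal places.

210.384

PQ = (19, -11, 3),  PR = (20, 1, 18)
i: (-11)·18 - 3·1 = -198 - 3 = -201
j: 3·20 - 19·18 = 60 - 342 = -282
k: 19·1 - (-11)·20 = 19 - (-220) = 239
PQ × PR = (-201, -282, 239)
|PQ × PR| = √177046 ≈ 420.7683
area = ½ · 420.7683 ≈ 210.384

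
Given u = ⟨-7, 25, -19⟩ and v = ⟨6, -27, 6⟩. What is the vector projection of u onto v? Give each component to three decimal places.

(-6.225, 28.011, -6.225)

u · v = (-7)·6 + 25·(-27) + (-19)·6 = -42 - 675 - 114 = -831
|v|² = 36 + 729 + 36 = 801
proj_v u = (-831/801) · (6, -27, 6) ≈ (-6.225, 28.011, -6.225)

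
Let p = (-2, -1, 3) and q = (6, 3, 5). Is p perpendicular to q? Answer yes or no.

p · q = (-2)·6 + (-1)·3 + 3·5 = -12 - 3 + 15 = 0
Zero, so the vectors are orthogonal.

yes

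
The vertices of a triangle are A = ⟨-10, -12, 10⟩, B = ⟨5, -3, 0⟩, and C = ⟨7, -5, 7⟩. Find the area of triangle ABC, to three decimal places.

AB = (15, 9, -10),  AC = (17, 7, -3)
i: 9·(-3) - (-10)·7 = -27 - (-70) = 43
j: (-10)·17 - 15·(-3) = -170 - (-45) = -125
k: 15·7 - 9·17 = 105 - 153 = -48
AB × AC = (43, -125, -48)
|AB × AC| = √19778 ≈ 140.6343
area = ½ · 140.6343 ≈ 70.317

70.317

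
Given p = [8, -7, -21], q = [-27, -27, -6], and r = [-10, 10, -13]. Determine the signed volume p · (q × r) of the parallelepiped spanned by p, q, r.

16665

q × r:
i: (-27)·(-13) - (-6)·10 = 351 - (-60) = 411
j: (-6)·(-10) - (-27)·(-13) = 60 - 351 = -291
k: (-27)·10 - (-27)·(-10) = -270 - 270 = -540
q × r = (411, -291, -540)
p · (q × r) = 8·411 + (-7)·(-291) + (-21)·(-540) = 3288 + 2037 + 11340 = 16665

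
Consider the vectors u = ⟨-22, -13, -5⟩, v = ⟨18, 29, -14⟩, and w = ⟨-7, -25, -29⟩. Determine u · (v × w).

19377

v × w:
i: 29·(-29) - (-14)·(-25) = -841 - 350 = -1191
j: (-14)·(-7) - 18·(-29) = 98 - (-522) = 620
k: 18·(-25) - 29·(-7) = -450 - (-203) = -247
v × w = (-1191, 620, -247)
u · (v × w) = (-22)·(-1191) + (-13)·620 + (-5)·(-247) = 26202 - 8060 + 1235 = 19377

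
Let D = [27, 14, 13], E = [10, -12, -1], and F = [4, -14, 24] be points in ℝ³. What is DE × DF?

DE = (-17, -26, -14)
DF = (-23, -28, 11)
i: (-26)·11 - (-14)·(-28) = -286 - 392 = -678
j: (-14)·(-23) - (-17)·11 = 322 - (-187) = 509
k: (-17)·(-28) - (-26)·(-23) = 476 - 598 = -122
DE × DF = (-678, 509, -122)

(-678, 509, -122)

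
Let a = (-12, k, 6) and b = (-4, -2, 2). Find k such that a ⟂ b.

30

a · b = (-12)·(-4) + k·(-2) + 6·2 = 60 - 2k
Set equal to 0: -2k = -60, so k = 30.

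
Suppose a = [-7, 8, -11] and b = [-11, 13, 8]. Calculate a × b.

i: 8·8 - (-11)·13 = 64 - (-143) = 207
j: (-11)·(-11) - (-7)·8 = 121 - (-56) = 177
k: (-7)·13 - 8·(-11) = -91 - (-88) = -3
a × b = (207, 177, -3)

(207, 177, -3)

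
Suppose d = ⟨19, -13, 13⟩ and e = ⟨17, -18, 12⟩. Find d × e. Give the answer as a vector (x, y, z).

(78, -7, -121)

i: (-13)·12 - 13·(-18) = -156 - (-234) = 78
j: 13·17 - 19·12 = 221 - 228 = -7
k: 19·(-18) - (-13)·17 = -342 - (-221) = -121
d × e = (78, -7, -121)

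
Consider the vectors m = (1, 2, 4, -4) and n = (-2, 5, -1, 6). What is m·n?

-20

m · n = 1·(-2) + 2·5 + 4·(-1) + (-4)·6 = -2 + 10 - 4 - 24 = -20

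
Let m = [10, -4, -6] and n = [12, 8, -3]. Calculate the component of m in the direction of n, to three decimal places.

m · n = 10·12 + (-4)·8 + (-6)·(-3) = 120 - 32 + 18 = 106
|n| = √(144 + 64 + 9) = √217 ≈ 14.7309
comp_n m = 106 / √217 ≈ 7.196

7.196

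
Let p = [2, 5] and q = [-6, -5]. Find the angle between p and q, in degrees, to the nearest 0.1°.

151.6

p · q = 2·(-6) + 5·(-5) = -12 - 25 = -37
|p|² = 4 + 25 = 29,  |p| = √29 ≈ 5.385165
|q|² = 36 + 25 = 61,  |q| = √61 ≈ 7.810250
cos θ = -37 / (5.385165 · 7.810250) ≈ -0.87971
θ = arccos(-0.87971) ≈ 151.6°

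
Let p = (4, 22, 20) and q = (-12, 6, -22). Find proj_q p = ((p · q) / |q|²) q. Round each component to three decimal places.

(6.434, -3.217, 11.795)

p · q = 4·(-12) + 22·6 + 20·(-22) = -48 + 132 - 440 = -356
|q|² = 144 + 36 + 484 = 664
proj_q p = (-356/664) · (-12, 6, -22) ≈ (6.434, -3.217, 11.795)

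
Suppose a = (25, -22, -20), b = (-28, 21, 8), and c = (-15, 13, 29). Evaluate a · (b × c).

b × c:
i: 21·29 - 8·13 = 609 - 104 = 505
j: 8·(-15) - (-28)·29 = -120 - (-812) = 692
k: (-28)·13 - 21·(-15) = -364 - (-315) = -49
b × c = (505, 692, -49)
a · (b × c) = 25·505 + (-22)·692 + (-20)·(-49) = 12625 - 15224 + 980 = -1619

-1619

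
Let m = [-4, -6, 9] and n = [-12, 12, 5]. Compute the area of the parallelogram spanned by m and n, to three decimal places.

202.948

i: (-6)·5 - 9·12 = -30 - 108 = -138
j: 9·(-12) - (-4)·5 = -108 - (-20) = -88
k: (-4)·12 - (-6)·(-12) = -48 - 72 = -120
m × n = (-138, -88, -120)
|m × n| = √((-138)² + (-88)² + (-120)²) = √41188 ≈ 202.9483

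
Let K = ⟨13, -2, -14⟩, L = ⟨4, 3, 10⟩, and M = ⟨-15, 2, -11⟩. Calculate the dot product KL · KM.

KL = L − K = (-9, 5, 24)
KM = M − K = (-28, 4, 3)
KL · KM = (-9)·(-28) + 5·4 + 24·3 = 252 + 20 + 72 = 344

344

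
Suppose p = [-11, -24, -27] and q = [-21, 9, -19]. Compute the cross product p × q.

(699, 358, -603)

i: (-24)·(-19) - (-27)·9 = 456 - (-243) = 699
j: (-27)·(-21) - (-11)·(-19) = 567 - 209 = 358
k: (-11)·9 - (-24)·(-21) = -99 - 504 = -603
p × q = (699, 358, -603)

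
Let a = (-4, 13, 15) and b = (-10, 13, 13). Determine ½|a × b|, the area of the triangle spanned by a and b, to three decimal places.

i: 13·13 - 15·13 = 169 - 195 = -26
j: 15·(-10) - (-4)·13 = -150 - (-52) = -98
k: (-4)·13 - 13·(-10) = -52 - (-130) = 78
a × b = (-26, -98, 78)
|a × b| = √((-26)² + (-98)² + 78²) = √16364 ≈ 127.9219
area = ½ · 127.9219 ≈ 63.961

63.961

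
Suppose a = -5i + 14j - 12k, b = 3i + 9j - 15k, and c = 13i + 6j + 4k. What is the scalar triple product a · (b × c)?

b × c:
i: 9·4 - (-15)·6 = 36 - (-90) = 126
j: (-15)·13 - 3·4 = -195 - 12 = -207
k: 3·6 - 9·13 = 18 - 117 = -99
b × c = (126, -207, -99)
a · (b × c) = (-5)·126 + 14·(-207) + (-12)·(-99) = -630 - 2898 + 1188 = -2340

-2340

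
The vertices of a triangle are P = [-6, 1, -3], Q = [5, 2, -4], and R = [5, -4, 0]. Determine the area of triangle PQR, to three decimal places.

39.674

PQ = (11, 1, -1),  PR = (11, -5, 3)
i: 1·3 - (-1)·(-5) = 3 - 5 = -2
j: (-1)·11 - 11·3 = -11 - 33 = -44
k: 11·(-5) - 1·11 = -55 - 11 = -66
PQ × PR = (-2, -44, -66)
|PQ × PR| = √6296 ≈ 79.3473
area = ½ · 79.3473 ≈ 39.674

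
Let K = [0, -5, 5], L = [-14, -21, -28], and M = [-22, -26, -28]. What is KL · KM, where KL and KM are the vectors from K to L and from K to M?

KL = L − K = (-14, -16, -33)
KM = M − K = (-22, -21, -33)
KL · KM = (-14)·(-22) + (-16)·(-21) + (-33)·(-33) = 308 + 336 + 1089 = 1733

1733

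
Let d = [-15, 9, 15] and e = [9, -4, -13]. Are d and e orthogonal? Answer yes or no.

d · e = (-15)·9 + 9·(-4) + 15·(-13) = -135 - 36 - 195 = -366
Nonzero, so the vectors are not orthogonal.

no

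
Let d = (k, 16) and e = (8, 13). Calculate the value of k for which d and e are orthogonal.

d · e = k·8 + 16·13 = 208 + 8k
Set equal to 0: 8k = -208, so k = -26.

-26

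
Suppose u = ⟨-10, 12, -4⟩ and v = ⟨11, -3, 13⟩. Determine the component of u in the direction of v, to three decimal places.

-11.451

u · v = (-10)·11 + 12·(-3) + (-4)·13 = -110 - 36 - 52 = -198
|v| = √(121 + 9 + 169) = √299 ≈ 17.2916
comp_v u = -198 / √299 ≈ -11.451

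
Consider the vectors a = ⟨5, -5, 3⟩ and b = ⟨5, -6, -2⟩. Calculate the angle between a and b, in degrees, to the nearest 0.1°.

a · b = 5·5 + (-5)·(-6) + 3·(-2) = 25 + 30 - 6 = 49
|a|² = 25 + 25 + 9 = 59,  |a| = √59 ≈ 7.681146
|b|² = 25 + 36 + 4 = 65,  |b| = √65 ≈ 8.062258
cos θ = 49 / (7.681146 · 8.062258) ≈ 0.79125
θ = arccos(0.79125) ≈ 37.7°

37.7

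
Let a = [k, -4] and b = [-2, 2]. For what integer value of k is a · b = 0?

-4

a · b = k·(-2) + (-4)·2 = -8 - 2k
Set equal to 0: -2k = 8, so k = -4.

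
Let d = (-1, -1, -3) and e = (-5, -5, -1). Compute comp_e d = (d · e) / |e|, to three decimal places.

d · e = (-1)·(-5) + (-1)·(-5) + (-3)·(-1) = 5 + 5 + 3 = 13
|e| = √(25 + 25 + 1) = √51 ≈ 7.1414
comp_e d = 13 / √51 ≈ 1.820

1.820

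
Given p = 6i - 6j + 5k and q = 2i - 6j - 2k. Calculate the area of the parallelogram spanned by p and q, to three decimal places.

i: (-6)·(-2) - 5·(-6) = 12 - (-30) = 42
j: 5·2 - 6·(-2) = 10 - (-12) = 22
k: 6·(-6) - (-6)·2 = -36 - (-12) = -24
p × q = (42, 22, -24)
|p × q| = √(42² + 22² + (-24)²) = √2824 ≈ 53.1413

53.141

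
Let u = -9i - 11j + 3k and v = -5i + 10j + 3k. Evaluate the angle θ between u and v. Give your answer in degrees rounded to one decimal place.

u · v = (-9)·(-5) + (-11)·10 + 3·3 = 45 - 110 + 9 = -56
|u|² = 81 + 121 + 9 = 211,  |u| = √211 ≈ 14.525839
|v|² = 25 + 100 + 9 = 134,  |v| = √134 ≈ 11.575837
cos θ = -56 / (14.525839 · 11.575837) ≈ -0.33304
θ = arccos(-0.33304) ≈ 109.5°

109.5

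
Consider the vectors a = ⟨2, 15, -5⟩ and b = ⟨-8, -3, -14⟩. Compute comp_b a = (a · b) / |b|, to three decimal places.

a · b = 2·(-8) + 15·(-3) + (-5)·(-14) = -16 - 45 + 70 = 9
|b| = √(64 + 9 + 196) = √269 ≈ 16.4012
comp_b a = 9 / √269 ≈ 0.549

0.549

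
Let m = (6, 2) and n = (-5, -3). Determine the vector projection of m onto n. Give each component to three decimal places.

m · n = 6·(-5) + 2·(-3) = -30 - 6 = -36
|n|² = 25 + 9 = 34
proj_n m = (-36/34) · (-5, -3) ≈ (5.294, 3.176)

(5.294, 3.176)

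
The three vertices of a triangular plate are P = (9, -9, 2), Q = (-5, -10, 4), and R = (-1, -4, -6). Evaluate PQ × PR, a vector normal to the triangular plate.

PQ = (-14, -1, 2)
PR = (-10, 5, -8)
i: (-1)·(-8) - 2·5 = 8 - 10 = -2
j: 2·(-10) - (-14)·(-8) = -20 - 112 = -132
k: (-14)·5 - (-1)·(-10) = -70 - 10 = -80
PQ × PR = (-2, -132, -80)

(-2, -132, -80)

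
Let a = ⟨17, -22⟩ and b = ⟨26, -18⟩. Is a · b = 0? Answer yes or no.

no

a · b = 17·26 + (-22)·(-18) = 442 + 396 = 838
Nonzero, so the vectors are not orthogonal.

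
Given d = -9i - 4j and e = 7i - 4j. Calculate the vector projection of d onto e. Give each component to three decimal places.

(-5.062, 2.892)

d · e = (-9)·7 + (-4)·(-4) = -63 + 16 = -47
|e|² = 49 + 16 = 65
proj_e d = (-47/65) · (7, -4) ≈ (-5.062, 2.892)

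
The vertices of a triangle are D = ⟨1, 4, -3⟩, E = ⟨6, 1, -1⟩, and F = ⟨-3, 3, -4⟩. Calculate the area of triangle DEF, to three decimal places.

8.986

DE = (5, -3, 2),  DF = (-4, -1, -1)
i: (-3)·(-1) - 2·(-1) = 3 - (-2) = 5
j: 2·(-4) - 5·(-1) = -8 - (-5) = -3
k: 5·(-1) - (-3)·(-4) = -5 - 12 = -17
DE × DF = (5, -3, -17)
|DE × DF| = √323 ≈ 17.9722
area = ½ · 17.9722 ≈ 8.986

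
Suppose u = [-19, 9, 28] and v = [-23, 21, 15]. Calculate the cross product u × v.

(-453, -359, -192)

i: 9·15 - 28·21 = 135 - 588 = -453
j: 28·(-23) - (-19)·15 = -644 - (-285) = -359
k: (-19)·21 - 9·(-23) = -399 - (-207) = -192
u × v = (-453, -359, -192)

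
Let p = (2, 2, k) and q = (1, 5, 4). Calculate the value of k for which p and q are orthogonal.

-3

p · q = 2·1 + 2·5 + k·4 = 12 + 4k
Set equal to 0: 4k = -12, so k = -3.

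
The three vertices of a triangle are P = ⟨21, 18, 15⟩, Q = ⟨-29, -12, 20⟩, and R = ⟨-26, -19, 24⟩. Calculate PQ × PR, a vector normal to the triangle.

PQ = (-50, -30, 5)
PR = (-47, -37, 9)
i: (-30)·9 - 5·(-37) = -270 - (-185) = -85
j: 5·(-47) - (-50)·9 = -235 - (-450) = 215
k: (-50)·(-37) - (-30)·(-47) = 1850 - 1410 = 440
PQ × PR = (-85, 215, 440)

(-85, 215, 440)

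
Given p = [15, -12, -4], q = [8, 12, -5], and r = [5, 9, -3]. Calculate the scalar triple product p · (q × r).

q × r:
i: 12·(-3) - (-5)·9 = -36 - (-45) = 9
j: (-5)·5 - 8·(-3) = -25 - (-24) = -1
k: 8·9 - 12·5 = 72 - 60 = 12
q × r = (9, -1, 12)
p · (q × r) = 15·9 + (-12)·(-1) + (-4)·12 = 135 + 12 - 48 = 99

99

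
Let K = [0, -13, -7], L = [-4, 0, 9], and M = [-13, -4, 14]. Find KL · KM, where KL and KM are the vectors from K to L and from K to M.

505

KL = L − K = (-4, 13, 16)
KM = M − K = (-13, 9, 21)
KL · KM = (-4)·(-13) + 13·9 + 16·21 = 52 + 117 + 336 = 505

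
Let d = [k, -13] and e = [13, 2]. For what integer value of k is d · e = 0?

2

d · e = k·13 + (-13)·2 = -26 + 13k
Set equal to 0: 13k = 26, so k = 2.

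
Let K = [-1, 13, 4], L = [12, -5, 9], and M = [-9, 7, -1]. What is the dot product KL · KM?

KL = L − K = (13, -18, 5)
KM = M − K = (-8, -6, -5)
KL · KM = 13·(-8) + (-18)·(-6) + 5·(-5) = -104 + 108 - 25 = -21

-21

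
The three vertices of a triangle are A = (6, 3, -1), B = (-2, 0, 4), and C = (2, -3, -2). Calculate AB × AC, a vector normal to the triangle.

(33, -28, 36)

AB = (-8, -3, 5)
AC = (-4, -6, -1)
i: (-3)·(-1) - 5·(-6) = 3 - (-30) = 33
j: 5·(-4) - (-8)·(-1) = -20 - 8 = -28
k: (-8)·(-6) - (-3)·(-4) = 48 - 12 = 36
AB × AC = (33, -28, 36)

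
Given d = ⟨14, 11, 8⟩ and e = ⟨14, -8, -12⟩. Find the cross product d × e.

i: 11·(-12) - 8·(-8) = -132 - (-64) = -68
j: 8·14 - 14·(-12) = 112 - (-168) = 280
k: 14·(-8) - 11·14 = -112 - 154 = -266
d × e = (-68, 280, -266)

(-68, 280, -266)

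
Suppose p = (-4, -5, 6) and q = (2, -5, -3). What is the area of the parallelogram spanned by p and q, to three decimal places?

54.083

i: (-5)·(-3) - 6·(-5) = 15 - (-30) = 45
j: 6·2 - (-4)·(-3) = 12 - 12 = 0
k: (-4)·(-5) - (-5)·2 = 20 - (-10) = 30
p × q = (45, 0, 30)
|p × q| = √(45² + 0² + 30²) = √2925 ≈ 54.0833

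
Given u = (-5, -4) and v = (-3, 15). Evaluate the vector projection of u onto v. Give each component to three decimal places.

(0.577, -2.885)

u · v = (-5)·(-3) + (-4)·15 = 15 - 60 = -45
|v|² = 9 + 225 = 234
proj_v u = (-45/234) · (-3, 15) ≈ (0.577, -2.885)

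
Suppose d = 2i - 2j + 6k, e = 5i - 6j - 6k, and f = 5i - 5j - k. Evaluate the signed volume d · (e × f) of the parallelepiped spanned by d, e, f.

32

e × f:
i: (-6)·(-1) - (-6)·(-5) = 6 - 30 = -24
j: (-6)·5 - 5·(-1) = -30 - (-5) = -25
k: 5·(-5) - (-6)·5 = -25 - (-30) = 5
e × f = (-24, -25, 5)
d · (e × f) = 2·(-24) + (-2)·(-25) + 6·5 = -48 + 50 + 30 = 32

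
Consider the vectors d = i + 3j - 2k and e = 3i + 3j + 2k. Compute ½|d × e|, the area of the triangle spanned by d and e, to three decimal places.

i: 3·2 - (-2)·3 = 6 - (-6) = 12
j: (-2)·3 - 1·2 = -6 - 2 = -8
k: 1·3 - 3·3 = 3 - 9 = -6
d × e = (12, -8, -6)
|d × e| = √(12² + (-8)² + (-6)²) = √244 ≈ 15.6205
area = ½ · 15.6205 ≈ 7.810

7.810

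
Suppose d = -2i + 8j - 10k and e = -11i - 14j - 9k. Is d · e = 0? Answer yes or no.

d · e = (-2)·(-11) + 8·(-14) + (-10)·(-9) = 22 - 112 + 90 = 0
Zero, so the vectors are orthogonal.

yes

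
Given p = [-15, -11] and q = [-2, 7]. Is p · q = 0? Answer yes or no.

p · q = (-15)·(-2) + (-11)·7 = 30 - 77 = -47
Nonzero, so the vectors are not orthogonal.

no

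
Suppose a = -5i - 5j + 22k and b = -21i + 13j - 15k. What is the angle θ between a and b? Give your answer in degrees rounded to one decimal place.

115.7

a · b = (-5)·(-21) + (-5)·13 + 22·(-15) = 105 - 65 - 330 = -290
|a|² = 25 + 25 + 484 = 534,  |a| = √534 ≈ 23.108440
|b|² = 441 + 169 + 225 = 835,  |b| = √835 ≈ 28.896367
cos θ = -290 / (23.108440 · 28.896367) ≈ -0.43429
θ = arccos(-0.43429) ≈ 115.7°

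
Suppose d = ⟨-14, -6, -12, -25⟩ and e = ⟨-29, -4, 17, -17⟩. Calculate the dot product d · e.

651

d · e = (-14)·(-29) + (-6)·(-4) + (-12)·17 + (-25)·(-17) = 406 + 24 - 204 + 425 = 651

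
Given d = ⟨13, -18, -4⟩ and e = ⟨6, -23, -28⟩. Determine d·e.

604

d · e = 13·6 + (-18)·(-23) + (-4)·(-28) = 78 + 414 + 112 = 604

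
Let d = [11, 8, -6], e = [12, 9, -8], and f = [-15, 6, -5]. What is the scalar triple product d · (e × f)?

231

e × f:
i: 9·(-5) - (-8)·6 = -45 - (-48) = 3
j: (-8)·(-15) - 12·(-5) = 120 - (-60) = 180
k: 12·6 - 9·(-15) = 72 - (-135) = 207
e × f = (3, 180, 207)
d · (e × f) = 11·3 + 8·180 + (-6)·207 = 33 + 1440 - 1242 = 231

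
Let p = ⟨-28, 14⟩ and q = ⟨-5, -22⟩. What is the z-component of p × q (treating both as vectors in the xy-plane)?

686

(-28)·(-22) - 14·(-5) = 616 - (-70) = 686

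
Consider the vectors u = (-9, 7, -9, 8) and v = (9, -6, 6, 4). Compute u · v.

-145

u · v = (-9)·9 + 7·(-6) + (-9)·6 + 8·4 = -81 - 42 - 54 + 32 = -145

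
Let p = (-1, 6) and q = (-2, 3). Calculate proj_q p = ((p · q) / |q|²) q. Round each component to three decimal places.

(-3.077, 4.615)

p · q = (-1)·(-2) + 6·3 = 2 + 18 = 20
|q|² = 4 + 9 = 13
proj_q p = (20/13) · (-2, 3) ≈ (-3.077, 4.615)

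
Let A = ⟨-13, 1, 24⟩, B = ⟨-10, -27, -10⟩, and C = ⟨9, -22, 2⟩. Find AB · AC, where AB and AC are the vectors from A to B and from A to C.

1458

AB = B − A = (3, -28, -34)
AC = C − A = (22, -23, -22)
AB · AC = 3·22 + (-28)·(-23) + (-34)·(-22) = 66 + 644 + 748 = 1458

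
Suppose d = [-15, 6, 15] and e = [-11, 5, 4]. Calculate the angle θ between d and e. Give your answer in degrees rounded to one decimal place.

d · e = (-15)·(-11) + 6·5 + 15·4 = 165 + 30 + 60 = 255
|d|² = 225 + 36 + 225 = 486,  |d| = √486 ≈ 22.045408
|e|² = 121 + 25 + 16 = 162,  |e| = √162 ≈ 12.727922
cos θ = 255 / (22.045408 · 12.727922) ≈ 0.90879
θ = arccos(0.90879) ≈ 24.7°

24.7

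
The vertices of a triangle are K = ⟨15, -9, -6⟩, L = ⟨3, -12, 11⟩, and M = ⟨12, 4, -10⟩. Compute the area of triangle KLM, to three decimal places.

KL = (-12, -3, 17),  KM = (-3, 13, -4)
i: (-3)·(-4) - 17·13 = 12 - 221 = -209
j: 17·(-3) - (-12)·(-4) = -51 - 48 = -99
k: (-12)·13 - (-3)·(-3) = -156 - 9 = -165
KL × KM = (-209, -99, -165)
|KL × KM| = √80707 ≈ 284.0898
area = ½ · 284.0898 ≈ 142.045

142.045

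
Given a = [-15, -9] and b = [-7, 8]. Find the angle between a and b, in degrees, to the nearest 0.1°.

79.8

a · b = (-15)·(-7) + (-9)·8 = 105 - 72 = 33
|a|² = 225 + 81 = 306,  |a| = √306 ≈ 17.492856
|b|² = 49 + 64 = 113,  |b| = √113 ≈ 10.630146
cos θ = 33 / (17.492856 · 10.630146) ≈ 0.17747
θ = arccos(0.17747) ≈ 79.8°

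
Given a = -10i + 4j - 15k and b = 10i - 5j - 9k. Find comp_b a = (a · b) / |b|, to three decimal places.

a · b = (-10)·10 + 4·(-5) + (-15)·(-9) = -100 - 20 + 135 = 15
|b| = √(100 + 25 + 81) = √206 ≈ 14.3527
comp_b a = 15 / √206 ≈ 1.045

1.045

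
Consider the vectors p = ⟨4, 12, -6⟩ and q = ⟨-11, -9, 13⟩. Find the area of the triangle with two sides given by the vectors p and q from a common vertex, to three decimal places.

i: 12·13 - (-6)·(-9) = 156 - 54 = 102
j: (-6)·(-11) - 4·13 = 66 - 52 = 14
k: 4·(-9) - 12·(-11) = -36 - (-132) = 96
p × q = (102, 14, 96)
|p × q| = √(102² + 14² + 96²) = √19816 ≈ 140.7693
area = ½ · 140.7693 ≈ 70.385

70.385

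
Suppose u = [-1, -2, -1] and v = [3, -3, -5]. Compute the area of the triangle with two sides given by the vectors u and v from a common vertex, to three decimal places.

i: (-2)·(-5) - (-1)·(-3) = 10 - 3 = 7
j: (-1)·3 - (-1)·(-5) = -3 - 5 = -8
k: (-1)·(-3) - (-2)·3 = 3 - (-6) = 9
u × v = (7, -8, 9)
|u × v| = √(7² + (-8)² + 9²) = √194 ≈ 13.9284
area = ½ · 13.9284 ≈ 6.964

6.964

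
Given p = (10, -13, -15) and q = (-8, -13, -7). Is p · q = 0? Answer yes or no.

no

p · q = 10·(-8) + (-13)·(-13) + (-15)·(-7) = -80 + 169 + 105 = 194
Nonzero, so the vectors are not orthogonal.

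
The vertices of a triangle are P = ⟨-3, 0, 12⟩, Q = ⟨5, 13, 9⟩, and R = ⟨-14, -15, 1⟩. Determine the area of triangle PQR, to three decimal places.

112.377

PQ = (8, 13, -3),  PR = (-11, -15, -11)
i: 13·(-11) - (-3)·(-15) = -143 - 45 = -188
j: (-3)·(-11) - 8·(-11) = 33 - (-88) = 121
k: 8·(-15) - 13·(-11) = -120 - (-143) = 23
PQ × PR = (-188, 121, 23)
|PQ × PR| = √50514 ≈ 224.7532
area = ½ · 224.7532 ≈ 112.377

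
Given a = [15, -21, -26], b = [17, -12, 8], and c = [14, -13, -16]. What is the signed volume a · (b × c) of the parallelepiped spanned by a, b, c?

-2246

b × c:
i: (-12)·(-16) - 8·(-13) = 192 - (-104) = 296
j: 8·14 - 17·(-16) = 112 - (-272) = 384
k: 17·(-13) - (-12)·14 = -221 - (-168) = -53
b × c = (296, 384, -53)
a · (b × c) = 15·296 + (-21)·384 + (-26)·(-53) = 4440 - 8064 + 1378 = -2246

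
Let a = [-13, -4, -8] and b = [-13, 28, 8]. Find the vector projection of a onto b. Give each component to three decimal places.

a · b = (-13)·(-13) + (-4)·28 + (-8)·8 = 169 - 112 - 64 = -7
|b|² = 169 + 784 + 64 = 1017
proj_b a = (-7/1017) · (-13, 28, 8) ≈ (0.089, -0.193, -0.055)

(0.089, -0.193, -0.055)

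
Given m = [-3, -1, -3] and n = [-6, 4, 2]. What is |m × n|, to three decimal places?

i: (-1)·2 - (-3)·4 = -2 - (-12) = 10
j: (-3)·(-6) - (-3)·2 = 18 - (-6) = 24
k: (-3)·4 - (-1)·(-6) = -12 - 6 = -18
m × n = (10, 24, -18)
|m × n| = √(10² + 24² + (-18)²) = √1000 ≈ 31.6228

31.623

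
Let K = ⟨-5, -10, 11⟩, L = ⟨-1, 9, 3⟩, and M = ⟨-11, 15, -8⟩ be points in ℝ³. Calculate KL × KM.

KL = (4, 19, -8)
KM = (-6, 25, -19)
i: 19·(-19) - (-8)·25 = -361 - (-200) = -161
j: (-8)·(-6) - 4·(-19) = 48 - (-76) = 124
k: 4·25 - 19·(-6) = 100 - (-114) = 214
KL × KM = (-161, 124, 214)

(-161, 124, 214)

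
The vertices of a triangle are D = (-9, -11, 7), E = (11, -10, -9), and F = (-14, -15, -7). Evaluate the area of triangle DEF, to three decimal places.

DE = (20, 1, -16),  DF = (-5, -4, -14)
i: 1·(-14) - (-16)·(-4) = -14 - 64 = -78
j: (-16)·(-5) - 20·(-14) = 80 - (-280) = 360
k: 20·(-4) - 1·(-5) = -80 - (-5) = -75
DE × DF = (-78, 360, -75)
|DE × DF| = √141309 ≈ 375.9109
area = ½ · 375.9109 ≈ 187.955

187.955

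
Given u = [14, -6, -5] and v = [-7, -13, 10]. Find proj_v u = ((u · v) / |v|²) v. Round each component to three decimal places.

(1.541, 2.862, -2.201)

u · v = 14·(-7) + (-6)·(-13) + (-5)·10 = -98 + 78 - 50 = -70
|v|² = 49 + 169 + 100 = 318
proj_v u = (-70/318) · (-7, -13, 10) ≈ (1.541, 2.862, -2.201)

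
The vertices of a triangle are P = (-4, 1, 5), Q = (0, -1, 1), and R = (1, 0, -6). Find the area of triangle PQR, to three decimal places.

15.297

PQ = (4, -2, -4),  PR = (5, -1, -11)
i: (-2)·(-11) - (-4)·(-1) = 22 - 4 = 18
j: (-4)·5 - 4·(-11) = -20 - (-44) = 24
k: 4·(-1) - (-2)·5 = -4 - (-10) = 6
PQ × PR = (18, 24, 6)
|PQ × PR| = √936 ≈ 30.5941
area = ½ · 30.5941 ≈ 15.297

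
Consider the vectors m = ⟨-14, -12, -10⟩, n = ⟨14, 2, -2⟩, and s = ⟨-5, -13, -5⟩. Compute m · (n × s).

n × s:
i: 2·(-5) - (-2)·(-13) = -10 - 26 = -36
j: (-2)·(-5) - 14·(-5) = 10 - (-70) = 80
k: 14·(-13) - 2·(-5) = -182 - (-10) = -172
n × s = (-36, 80, -172)
m · (n × s) = (-14)·(-36) + (-12)·80 + (-10)·(-172) = 504 - 960 + 1720 = 1264

1264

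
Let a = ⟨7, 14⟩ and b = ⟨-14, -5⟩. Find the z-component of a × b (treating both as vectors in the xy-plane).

7·(-5) - 14·(-14) = -35 - (-196) = 161

161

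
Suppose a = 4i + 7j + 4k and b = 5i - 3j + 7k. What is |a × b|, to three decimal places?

i: 7·7 - 4·(-3) = 49 - (-12) = 61
j: 4·5 - 4·7 = 20 - 28 = -8
k: 4·(-3) - 7·5 = -12 - 35 = -47
a × b = (61, -8, -47)
|a × b| = √(61² + (-8)² + (-47)²) = √5994 ≈ 77.4209

77.421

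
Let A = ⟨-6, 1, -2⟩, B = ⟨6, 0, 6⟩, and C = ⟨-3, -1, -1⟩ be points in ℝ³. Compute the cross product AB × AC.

AB = (12, -1, 8)
AC = (3, -2, 1)
i: (-1)·1 - 8·(-2) = -1 - (-16) = 15
j: 8·3 - 12·1 = 24 - 12 = 12
k: 12·(-2) - (-1)·3 = -24 - (-3) = -21
AB × AC = (15, 12, -21)

(15, 12, -21)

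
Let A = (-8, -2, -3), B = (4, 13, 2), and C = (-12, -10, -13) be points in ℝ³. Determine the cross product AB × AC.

AB = (12, 15, 5)
AC = (-4, -8, -10)
i: 15·(-10) - 5·(-8) = -150 - (-40) = -110
j: 5·(-4) - 12·(-10) = -20 - (-120) = 100
k: 12·(-8) - 15·(-4) = -96 - (-60) = -36
AB × AC = (-110, 100, -36)

(-110, 100, -36)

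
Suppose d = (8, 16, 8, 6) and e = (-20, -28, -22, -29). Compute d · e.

d · e = 8·(-20) + 16·(-28) + 8·(-22) + 6·(-29) = -160 - 448 - 176 - 174 = -958

-958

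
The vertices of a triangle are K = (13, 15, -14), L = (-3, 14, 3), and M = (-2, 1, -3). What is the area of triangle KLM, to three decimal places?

159.257

KL = (-16, -1, 17),  KM = (-15, -14, 11)
i: (-1)·11 - 17·(-14) = -11 - (-238) = 227
j: 17·(-15) - (-16)·11 = -255 - (-176) = -79
k: (-16)·(-14) - (-1)·(-15) = 224 - 15 = 209
KL × KM = (227, -79, 209)
|KL × KM| = √101451 ≈ 318.5137
area = ½ · 318.5137 ≈ 159.257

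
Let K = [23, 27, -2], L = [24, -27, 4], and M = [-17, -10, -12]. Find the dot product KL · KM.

1898

KL = L − K = (1, -54, 6)
KM = M − K = (-40, -37, -10)
KL · KM = 1·(-40) + (-54)·(-37) + 6·(-10) = -40 + 1998 - 60 = 1898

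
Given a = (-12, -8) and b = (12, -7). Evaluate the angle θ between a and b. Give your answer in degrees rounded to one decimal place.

a · b = (-12)·12 + (-8)·(-7) = -144 + 56 = -88
|a|² = 144 + 64 = 208,  |a| = √208 ≈ 14.422205
|b|² = 144 + 49 = 193,  |b| = √193 ≈ 13.892444
cos θ = -88 / (14.422205 · 13.892444) ≈ -0.43921
θ = arccos(-0.43921) ≈ 116.1°

116.1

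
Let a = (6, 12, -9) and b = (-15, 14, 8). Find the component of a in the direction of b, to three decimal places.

a · b = 6·(-15) + 12·14 + (-9)·8 = -90 + 168 - 72 = 6
|b| = √(225 + 196 + 64) = √485 ≈ 22.0227
comp_b a = 6 / √485 ≈ 0.272

0.272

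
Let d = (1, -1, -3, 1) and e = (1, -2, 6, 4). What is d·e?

d · e = 1·1 + (-1)·(-2) + (-3)·6 + 1·4 = 1 + 2 - 18 + 4 = -11

-11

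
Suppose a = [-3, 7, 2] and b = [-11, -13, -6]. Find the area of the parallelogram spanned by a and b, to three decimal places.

i: 7·(-6) - 2·(-13) = -42 - (-26) = -16
j: 2·(-11) - (-3)·(-6) = -22 - 18 = -40
k: (-3)·(-13) - 7·(-11) = 39 - (-77) = 116
a × b = (-16, -40, 116)
|a × b| = √((-16)² + (-40)² + 116²) = √15312 ≈ 123.7417

123.742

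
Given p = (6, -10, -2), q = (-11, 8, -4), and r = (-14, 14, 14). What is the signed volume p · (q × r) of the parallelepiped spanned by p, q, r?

-1008

q × r:
i: 8·14 - (-4)·14 = 112 - (-56) = 168
j: (-4)·(-14) - (-11)·14 = 56 - (-154) = 210
k: (-11)·14 - 8·(-14) = -154 - (-112) = -42
q × r = (168, 210, -42)
p · (q × r) = 6·168 + (-10)·210 + (-2)·(-42) = 1008 - 2100 + 84 = -1008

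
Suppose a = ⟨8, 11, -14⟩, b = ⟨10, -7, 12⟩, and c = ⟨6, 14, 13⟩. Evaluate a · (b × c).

-5258

b × c:
i: (-7)·13 - 12·14 = -91 - 168 = -259
j: 12·6 - 10·13 = 72 - 130 = -58
k: 10·14 - (-7)·6 = 140 - (-42) = 182
b × c = (-259, -58, 182)
a · (b × c) = 8·(-259) + 11·(-58) + (-14)·182 = -2072 - 638 - 2548 = -5258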